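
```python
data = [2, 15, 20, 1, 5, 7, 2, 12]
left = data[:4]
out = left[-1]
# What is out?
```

data has length 8. The slice data[:4] selects indices [0, 1, 2, 3] (0->2, 1->15, 2->20, 3->1), giving [2, 15, 20, 1]. So left = [2, 15, 20, 1]. Then left[-1] = 1.

1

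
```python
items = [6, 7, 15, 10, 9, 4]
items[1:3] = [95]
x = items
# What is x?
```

items starts as [6, 7, 15, 10, 9, 4] (length 6). The slice items[1:3] covers indices [1, 2] with values [7, 15]. Replacing that slice with [95] (different length) produces [6, 95, 10, 9, 4].

[6, 95, 10, 9, 4]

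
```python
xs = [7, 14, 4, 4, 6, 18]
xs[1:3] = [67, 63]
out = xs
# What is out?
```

xs starts as [7, 14, 4, 4, 6, 18] (length 6). The slice xs[1:3] covers indices [1, 2] with values [14, 4]. Replacing that slice with [67, 63] (same length) produces [7, 67, 63, 4, 6, 18].

[7, 67, 63, 4, 6, 18]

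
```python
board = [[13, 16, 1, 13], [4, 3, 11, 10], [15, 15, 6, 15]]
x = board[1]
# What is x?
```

board has 3 rows. Row 1 is [4, 3, 11, 10].

[4, 3, 11, 10]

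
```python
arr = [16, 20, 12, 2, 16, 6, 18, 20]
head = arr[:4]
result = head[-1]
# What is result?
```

arr has length 8. The slice arr[:4] selects indices [0, 1, 2, 3] (0->16, 1->20, 2->12, 3->2), giving [16, 20, 12, 2]. So head = [16, 20, 12, 2]. Then head[-1] = 2.

2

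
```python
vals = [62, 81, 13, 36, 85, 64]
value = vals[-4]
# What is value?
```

vals has length 6. Negative index -4 maps to positive index 6 + (-4) = 2. vals[2] = 13.

13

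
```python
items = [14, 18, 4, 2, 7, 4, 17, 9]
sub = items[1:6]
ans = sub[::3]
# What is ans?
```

items has length 8. The slice items[1:6] selects indices [1, 2, 3, 4, 5] (1->18, 2->4, 3->2, 4->7, 5->4), giving [18, 4, 2, 7, 4]. So sub = [18, 4, 2, 7, 4]. sub has length 5. The slice sub[::3] selects indices [0, 3] (0->18, 3->7), giving [18, 7].

[18, 7]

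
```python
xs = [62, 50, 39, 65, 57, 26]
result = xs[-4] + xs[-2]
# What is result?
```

xs has length 6. Negative index -4 maps to positive index 6 + (-4) = 2. xs[2] = 39.
xs has length 6. Negative index -2 maps to positive index 6 + (-2) = 4. xs[4] = 57.
Sum: 39 + 57 = 96.

96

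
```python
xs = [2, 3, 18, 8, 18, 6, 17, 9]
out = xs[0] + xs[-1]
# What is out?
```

xs has length 8. xs[0] = 2.
xs has length 8. Negative index -1 maps to positive index 8 + (-1) = 7. xs[7] = 9.
Sum: 2 + 9 = 11.

11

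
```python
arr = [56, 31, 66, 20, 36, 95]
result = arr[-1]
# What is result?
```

arr has length 6. Negative index -1 maps to positive index 6 + (-1) = 5. arr[5] = 95.

95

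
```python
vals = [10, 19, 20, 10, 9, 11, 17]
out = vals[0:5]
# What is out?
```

vals has length 7. The slice vals[0:5] selects indices [0, 1, 2, 3, 4] (0->10, 1->19, 2->20, 3->10, 4->9), giving [10, 19, 20, 10, 9].

[10, 19, 20, 10, 9]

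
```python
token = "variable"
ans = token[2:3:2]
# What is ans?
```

token has length 8. The slice token[2:3:2] selects indices [2] (2->'r'), giving 'r'.

'r'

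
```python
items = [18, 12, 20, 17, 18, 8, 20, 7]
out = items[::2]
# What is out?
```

items has length 8. The slice items[::2] selects indices [0, 2, 4, 6] (0->18, 2->20, 4->18, 6->20), giving [18, 20, 18, 20].

[18, 20, 18, 20]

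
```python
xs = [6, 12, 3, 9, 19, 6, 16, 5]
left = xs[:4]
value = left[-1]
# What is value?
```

xs has length 8. The slice xs[:4] selects indices [0, 1, 2, 3] (0->6, 1->12, 2->3, 3->9), giving [6, 12, 3, 9]. So left = [6, 12, 3, 9]. Then left[-1] = 9.

9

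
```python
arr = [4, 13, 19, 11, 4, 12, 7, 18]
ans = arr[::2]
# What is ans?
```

arr has length 8. The slice arr[::2] selects indices [0, 2, 4, 6] (0->4, 2->19, 4->4, 6->7), giving [4, 19, 4, 7].

[4, 19, 4, 7]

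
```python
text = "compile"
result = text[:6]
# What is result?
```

text has length 7. The slice text[:6] selects indices [0, 1, 2, 3, 4, 5] (0->'c', 1->'o', 2->'m', 3->'p', 4->'i', 5->'l'), giving 'compil'.

'compil'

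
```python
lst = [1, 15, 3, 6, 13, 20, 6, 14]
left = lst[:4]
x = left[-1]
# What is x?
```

lst has length 8. The slice lst[:4] selects indices [0, 1, 2, 3] (0->1, 1->15, 2->3, 3->6), giving [1, 15, 3, 6]. So left = [1, 15, 3, 6]. Then left[-1] = 6.

6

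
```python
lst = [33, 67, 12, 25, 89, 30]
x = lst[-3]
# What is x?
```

lst has length 6. Negative index -3 maps to positive index 6 + (-3) = 3. lst[3] = 25.

25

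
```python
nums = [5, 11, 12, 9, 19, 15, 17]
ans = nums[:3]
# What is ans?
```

nums has length 7. The slice nums[:3] selects indices [0, 1, 2] (0->5, 1->11, 2->12), giving [5, 11, 12].

[5, 11, 12]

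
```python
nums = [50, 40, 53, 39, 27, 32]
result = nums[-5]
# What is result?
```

nums has length 6. Negative index -5 maps to positive index 6 + (-5) = 1. nums[1] = 40.

40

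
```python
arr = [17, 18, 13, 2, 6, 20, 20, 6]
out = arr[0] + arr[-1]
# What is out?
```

arr has length 8. arr[0] = 17.
arr has length 8. Negative index -1 maps to positive index 8 + (-1) = 7. arr[7] = 6.
Sum: 17 + 6 = 23.

23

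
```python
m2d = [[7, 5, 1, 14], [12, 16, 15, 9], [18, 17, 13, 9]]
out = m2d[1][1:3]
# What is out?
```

m2d[1] = [12, 16, 15, 9]. m2d[1] has length 4. The slice m2d[1][1:3] selects indices [1, 2] (1->16, 2->15), giving [16, 15].

[16, 15]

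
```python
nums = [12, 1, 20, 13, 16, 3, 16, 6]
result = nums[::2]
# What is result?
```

nums has length 8. The slice nums[::2] selects indices [0, 2, 4, 6] (0->12, 2->20, 4->16, 6->16), giving [12, 20, 16, 16].

[12, 20, 16, 16]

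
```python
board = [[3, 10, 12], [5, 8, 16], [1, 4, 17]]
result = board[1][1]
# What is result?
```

board[1] = [5, 8, 16]. Taking column 1 of that row yields 8.

8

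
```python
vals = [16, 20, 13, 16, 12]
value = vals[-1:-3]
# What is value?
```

vals has length 5. The slice vals[-1:-3] resolves to an empty index range, so the result is [].

[]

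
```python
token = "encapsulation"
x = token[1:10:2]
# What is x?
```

token has length 13. The slice token[1:10:2] selects indices [1, 3, 5, 7, 9] (1->'n', 3->'a', 5->'s', 7->'l', 9->'t'), giving 'naslt'.

'naslt'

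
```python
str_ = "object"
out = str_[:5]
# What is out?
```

str_ has length 6. The slice str_[:5] selects indices [0, 1, 2, 3, 4] (0->'o', 1->'b', 2->'j', 3->'e', 4->'c'), giving 'objec'.

'objec'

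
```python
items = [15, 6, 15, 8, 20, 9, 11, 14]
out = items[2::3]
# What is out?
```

items has length 8. The slice items[2::3] selects indices [2, 5] (2->15, 5->9), giving [15, 9].

[15, 9]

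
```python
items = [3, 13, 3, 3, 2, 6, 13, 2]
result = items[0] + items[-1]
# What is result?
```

items has length 8. items[0] = 3.
items has length 8. Negative index -1 maps to positive index 8 + (-1) = 7. items[7] = 2.
Sum: 3 + 2 = 5.

5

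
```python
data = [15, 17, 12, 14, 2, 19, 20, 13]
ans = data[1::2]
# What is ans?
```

data has length 8. The slice data[1::2] selects indices [1, 3, 5, 7] (1->17, 3->14, 5->19, 7->13), giving [17, 14, 19, 13].

[17, 14, 19, 13]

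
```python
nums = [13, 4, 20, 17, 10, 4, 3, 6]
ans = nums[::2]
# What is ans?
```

nums has length 8. The slice nums[::2] selects indices [0, 2, 4, 6] (0->13, 2->20, 4->10, 6->3), giving [13, 20, 10, 3].

[13, 20, 10, 3]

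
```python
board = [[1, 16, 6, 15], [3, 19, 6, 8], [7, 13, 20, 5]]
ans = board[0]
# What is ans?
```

board has 3 rows. Row 0 is [1, 16, 6, 15].

[1, 16, 6, 15]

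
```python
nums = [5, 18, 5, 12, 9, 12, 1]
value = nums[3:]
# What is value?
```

nums has length 7. The slice nums[3:] selects indices [3, 4, 5, 6] (3->12, 4->9, 5->12, 6->1), giving [12, 9, 12, 1].

[12, 9, 12, 1]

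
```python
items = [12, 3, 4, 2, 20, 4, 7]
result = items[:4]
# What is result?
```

items has length 7. The slice items[:4] selects indices [0, 1, 2, 3] (0->12, 1->3, 2->4, 3->2), giving [12, 3, 4, 2].

[12, 3, 4, 2]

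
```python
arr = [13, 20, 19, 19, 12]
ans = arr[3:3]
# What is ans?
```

arr has length 5. The slice arr[3:3] resolves to an empty index range, so the result is [].

[]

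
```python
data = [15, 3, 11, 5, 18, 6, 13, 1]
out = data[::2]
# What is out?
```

data has length 8. The slice data[::2] selects indices [0, 2, 4, 6] (0->15, 2->11, 4->18, 6->13), giving [15, 11, 18, 13].

[15, 11, 18, 13]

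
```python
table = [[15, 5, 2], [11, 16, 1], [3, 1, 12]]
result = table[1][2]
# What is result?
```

table[1] = [11, 16, 1]. Taking column 2 of that row yields 1.

1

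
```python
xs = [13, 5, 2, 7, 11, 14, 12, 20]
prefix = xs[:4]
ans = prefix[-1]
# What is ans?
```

xs has length 8. The slice xs[:4] selects indices [0, 1, 2, 3] (0->13, 1->5, 2->2, 3->7), giving [13, 5, 2, 7]. So prefix = [13, 5, 2, 7]. Then prefix[-1] = 7.

7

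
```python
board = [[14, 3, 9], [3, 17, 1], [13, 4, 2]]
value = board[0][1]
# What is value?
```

board[0] = [14, 3, 9]. Taking column 1 of that row yields 3.

3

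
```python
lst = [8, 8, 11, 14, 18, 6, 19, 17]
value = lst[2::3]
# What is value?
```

lst has length 8. The slice lst[2::3] selects indices [2, 5] (2->11, 5->6), giving [11, 6].

[11, 6]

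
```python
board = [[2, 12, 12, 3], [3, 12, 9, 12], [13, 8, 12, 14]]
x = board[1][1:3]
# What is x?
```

board[1] = [3, 12, 9, 12]. board[1] has length 4. The slice board[1][1:3] selects indices [1, 2] (1->12, 2->9), giving [12, 9].

[12, 9]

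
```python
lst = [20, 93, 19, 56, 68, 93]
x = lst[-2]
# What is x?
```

lst has length 6. Negative index -2 maps to positive index 6 + (-2) = 4. lst[4] = 68.

68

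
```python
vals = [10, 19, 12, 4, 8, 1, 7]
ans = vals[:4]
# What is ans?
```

vals has length 7. The slice vals[:4] selects indices [0, 1, 2, 3] (0->10, 1->19, 2->12, 3->4), giving [10, 19, 12, 4].

[10, 19, 12, 4]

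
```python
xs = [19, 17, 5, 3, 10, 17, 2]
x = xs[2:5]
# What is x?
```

xs has length 7. The slice xs[2:5] selects indices [2, 3, 4] (2->5, 3->3, 4->10), giving [5, 3, 10].

[5, 3, 10]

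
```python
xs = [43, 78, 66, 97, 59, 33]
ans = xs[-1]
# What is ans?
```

xs has length 6. Negative index -1 maps to positive index 6 + (-1) = 5. xs[5] = 33.

33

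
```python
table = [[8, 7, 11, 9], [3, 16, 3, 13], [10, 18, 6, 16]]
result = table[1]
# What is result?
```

table has 3 rows. Row 1 is [3, 16, 3, 13].

[3, 16, 3, 13]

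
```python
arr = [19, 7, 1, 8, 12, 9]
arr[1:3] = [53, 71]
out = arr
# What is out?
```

arr starts as [19, 7, 1, 8, 12, 9] (length 6). The slice arr[1:3] covers indices [1, 2] with values [7, 1]. Replacing that slice with [53, 71] (same length) produces [19, 53, 71, 8, 12, 9].

[19, 53, 71, 8, 12, 9]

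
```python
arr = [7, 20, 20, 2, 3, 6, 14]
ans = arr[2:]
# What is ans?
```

arr has length 7. The slice arr[2:] selects indices [2, 3, 4, 5, 6] (2->20, 3->2, 4->3, 5->6, 6->14), giving [20, 2, 3, 6, 14].

[20, 2, 3, 6, 14]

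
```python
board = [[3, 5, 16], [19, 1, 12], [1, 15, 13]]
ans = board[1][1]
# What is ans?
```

board[1] = [19, 1, 12]. Taking column 1 of that row yields 1.

1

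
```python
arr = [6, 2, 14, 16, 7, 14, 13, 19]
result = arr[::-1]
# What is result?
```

arr has length 8. The slice arr[::-1] selects indices [7, 6, 5, 4, 3, 2, 1, 0] (7->19, 6->13, 5->14, 4->7, 3->16, 2->14, 1->2, 0->6), giving [19, 13, 14, 7, 16, 14, 2, 6].

[19, 13, 14, 7, 16, 14, 2, 6]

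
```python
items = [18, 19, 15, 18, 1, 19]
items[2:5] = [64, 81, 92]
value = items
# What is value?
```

items starts as [18, 19, 15, 18, 1, 19] (length 6). The slice items[2:5] covers indices [2, 3, 4] with values [15, 18, 1]. Replacing that slice with [64, 81, 92] (same length) produces [18, 19, 64, 81, 92, 19].

[18, 19, 64, 81, 92, 19]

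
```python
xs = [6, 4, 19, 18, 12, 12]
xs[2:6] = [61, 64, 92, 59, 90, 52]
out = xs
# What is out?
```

xs starts as [6, 4, 19, 18, 12, 12] (length 6). The slice xs[2:6] covers indices [2, 3, 4, 5] with values [19, 18, 12, 12]. Replacing that slice with [61, 64, 92, 59, 90, 52] (different length) produces [6, 4, 61, 64, 92, 59, 90, 52].

[6, 4, 61, 64, 92, 59, 90, 52]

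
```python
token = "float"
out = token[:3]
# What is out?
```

token has length 5. The slice token[:3] selects indices [0, 1, 2] (0->'f', 1->'l', 2->'o'), giving 'flo'.

'flo'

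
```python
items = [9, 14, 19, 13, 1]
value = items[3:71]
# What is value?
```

items has length 5. The slice items[3:71] selects indices [3, 4] (3->13, 4->1), giving [13, 1].

[13, 1]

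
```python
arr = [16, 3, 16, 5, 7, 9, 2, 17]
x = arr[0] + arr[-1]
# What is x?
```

arr has length 8. arr[0] = 16.
arr has length 8. Negative index -1 maps to positive index 8 + (-1) = 7. arr[7] = 17.
Sum: 16 + 17 = 33.

33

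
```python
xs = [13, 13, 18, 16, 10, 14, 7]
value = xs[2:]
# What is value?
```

xs has length 7. The slice xs[2:] selects indices [2, 3, 4, 5, 6] (2->18, 3->16, 4->10, 5->14, 6->7), giving [18, 16, 10, 14, 7].

[18, 16, 10, 14, 7]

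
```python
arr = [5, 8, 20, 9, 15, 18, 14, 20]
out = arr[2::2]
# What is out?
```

arr has length 8. The slice arr[2::2] selects indices [2, 4, 6] (2->20, 4->15, 6->14), giving [20, 15, 14].

[20, 15, 14]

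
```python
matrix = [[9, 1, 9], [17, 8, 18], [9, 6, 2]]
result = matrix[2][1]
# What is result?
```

matrix[2] = [9, 6, 2]. Taking column 1 of that row yields 6.

6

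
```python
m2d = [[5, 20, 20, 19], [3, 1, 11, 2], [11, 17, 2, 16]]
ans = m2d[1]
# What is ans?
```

m2d has 3 rows. Row 1 is [3, 1, 11, 2].

[3, 1, 11, 2]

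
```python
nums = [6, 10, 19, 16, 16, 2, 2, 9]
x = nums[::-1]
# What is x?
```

nums has length 8. The slice nums[::-1] selects indices [7, 6, 5, 4, 3, 2, 1, 0] (7->9, 6->2, 5->2, 4->16, 3->16, 2->19, 1->10, 0->6), giving [9, 2, 2, 16, 16, 19, 10, 6].

[9, 2, 2, 16, 16, 19, 10, 6]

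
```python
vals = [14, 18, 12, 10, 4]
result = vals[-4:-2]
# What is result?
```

vals has length 5. The slice vals[-4:-2] selects indices [1, 2] (1->18, 2->12), giving [18, 12].

[18, 12]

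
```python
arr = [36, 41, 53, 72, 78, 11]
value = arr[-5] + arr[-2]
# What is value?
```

arr has length 6. Negative index -5 maps to positive index 6 + (-5) = 1. arr[1] = 41.
arr has length 6. Negative index -2 maps to positive index 6 + (-2) = 4. arr[4] = 78.
Sum: 41 + 78 = 119.

119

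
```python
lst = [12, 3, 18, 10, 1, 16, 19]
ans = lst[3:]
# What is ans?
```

lst has length 7. The slice lst[3:] selects indices [3, 4, 5, 6] (3->10, 4->1, 5->16, 6->19), giving [10, 1, 16, 19].

[10, 1, 16, 19]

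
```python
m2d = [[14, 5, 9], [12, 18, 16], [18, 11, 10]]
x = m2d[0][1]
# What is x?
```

m2d[0] = [14, 5, 9]. Taking column 1 of that row yields 5.

5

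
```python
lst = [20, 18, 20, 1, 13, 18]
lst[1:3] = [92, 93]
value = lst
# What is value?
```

lst starts as [20, 18, 20, 1, 13, 18] (length 6). The slice lst[1:3] covers indices [1, 2] with values [18, 20]. Replacing that slice with [92, 93] (same length) produces [20, 92, 93, 1, 13, 18].

[20, 92, 93, 1, 13, 18]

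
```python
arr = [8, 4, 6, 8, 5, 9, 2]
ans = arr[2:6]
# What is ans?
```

arr has length 7. The slice arr[2:6] selects indices [2, 3, 4, 5] (2->6, 3->8, 4->5, 5->9), giving [6, 8, 5, 9].

[6, 8, 5, 9]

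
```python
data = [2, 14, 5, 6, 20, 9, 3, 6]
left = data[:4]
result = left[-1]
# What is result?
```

data has length 8. The slice data[:4] selects indices [0, 1, 2, 3] (0->2, 1->14, 2->5, 3->6), giving [2, 14, 5, 6]. So left = [2, 14, 5, 6]. Then left[-1] = 6.

6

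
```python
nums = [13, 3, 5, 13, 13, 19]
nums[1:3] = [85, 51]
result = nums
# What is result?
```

nums starts as [13, 3, 5, 13, 13, 19] (length 6). The slice nums[1:3] covers indices [1, 2] with values [3, 5]. Replacing that slice with [85, 51] (same length) produces [13, 85, 51, 13, 13, 19].

[13, 85, 51, 13, 13, 19]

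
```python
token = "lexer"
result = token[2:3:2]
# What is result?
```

token has length 5. The slice token[2:3:2] selects indices [2] (2->'x'), giving 'x'.

'x'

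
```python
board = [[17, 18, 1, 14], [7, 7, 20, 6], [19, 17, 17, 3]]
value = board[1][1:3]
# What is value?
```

board[1] = [7, 7, 20, 6]. board[1] has length 4. The slice board[1][1:3] selects indices [1, 2] (1->7, 2->20), giving [7, 20].

[7, 20]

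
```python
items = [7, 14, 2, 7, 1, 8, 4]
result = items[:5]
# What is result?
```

items has length 7. The slice items[:5] selects indices [0, 1, 2, 3, 4] (0->7, 1->14, 2->2, 3->7, 4->1), giving [7, 14, 2, 7, 1].

[7, 14, 2, 7, 1]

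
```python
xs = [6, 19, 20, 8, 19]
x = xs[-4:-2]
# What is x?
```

xs has length 5. The slice xs[-4:-2] selects indices [1, 2] (1->19, 2->20), giving [19, 20].

[19, 20]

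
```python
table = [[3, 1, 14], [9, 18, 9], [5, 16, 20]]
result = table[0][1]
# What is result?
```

table[0] = [3, 1, 14]. Taking column 1 of that row yields 1.

1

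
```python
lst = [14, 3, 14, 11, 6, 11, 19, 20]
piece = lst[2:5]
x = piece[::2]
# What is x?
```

lst has length 8. The slice lst[2:5] selects indices [2, 3, 4] (2->14, 3->11, 4->6), giving [14, 11, 6]. So piece = [14, 11, 6]. piece has length 3. The slice piece[::2] selects indices [0, 2] (0->14, 2->6), giving [14, 6].

[14, 6]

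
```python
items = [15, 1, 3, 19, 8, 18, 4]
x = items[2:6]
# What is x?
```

items has length 7. The slice items[2:6] selects indices [2, 3, 4, 5] (2->3, 3->19, 4->8, 5->18), giving [3, 19, 8, 18].

[3, 19, 8, 18]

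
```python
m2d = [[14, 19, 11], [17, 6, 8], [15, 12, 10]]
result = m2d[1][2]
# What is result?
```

m2d[1] = [17, 6, 8]. Taking column 2 of that row yields 8.

8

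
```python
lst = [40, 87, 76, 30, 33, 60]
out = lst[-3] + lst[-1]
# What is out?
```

lst has length 6. Negative index -3 maps to positive index 6 + (-3) = 3. lst[3] = 30.
lst has length 6. Negative index -1 maps to positive index 6 + (-1) = 5. lst[5] = 60.
Sum: 30 + 60 = 90.

90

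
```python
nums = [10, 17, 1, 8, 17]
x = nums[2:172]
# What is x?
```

nums has length 5. The slice nums[2:172] selects indices [2, 3, 4] (2->1, 3->8, 4->17), giving [1, 8, 17].

[1, 8, 17]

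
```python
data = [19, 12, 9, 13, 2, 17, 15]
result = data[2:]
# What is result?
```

data has length 7. The slice data[2:] selects indices [2, 3, 4, 5, 6] (2->9, 3->13, 4->2, 5->17, 6->15), giving [9, 13, 2, 17, 15].

[9, 13, 2, 17, 15]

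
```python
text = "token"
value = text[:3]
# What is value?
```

text has length 5. The slice text[:3] selects indices [0, 1, 2] (0->'t', 1->'o', 2->'k'), giving 'tok'.

'tok'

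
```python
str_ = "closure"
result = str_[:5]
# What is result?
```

str_ has length 7. The slice str_[:5] selects indices [0, 1, 2, 3, 4] (0->'c', 1->'l', 2->'o', 3->'s', 4->'u'), giving 'closu'.

'closu'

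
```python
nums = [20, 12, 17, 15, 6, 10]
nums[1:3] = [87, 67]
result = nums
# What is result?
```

nums starts as [20, 12, 17, 15, 6, 10] (length 6). The slice nums[1:3] covers indices [1, 2] with values [12, 17]. Replacing that slice with [87, 67] (same length) produces [20, 87, 67, 15, 6, 10].

[20, 87, 67, 15, 6, 10]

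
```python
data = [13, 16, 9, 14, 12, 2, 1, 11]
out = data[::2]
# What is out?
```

data has length 8. The slice data[::2] selects indices [0, 2, 4, 6] (0->13, 2->9, 4->12, 6->1), giving [13, 9, 12, 1].

[13, 9, 12, 1]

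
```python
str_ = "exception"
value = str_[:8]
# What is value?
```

str_ has length 9. The slice str_[:8] selects indices [0, 1, 2, 3, 4, 5, 6, 7] (0->'e', 1->'x', 2->'c', 3->'e', 4->'p', 5->'t', 6->'i', 7->'o'), giving 'exceptio'.

'exceptio'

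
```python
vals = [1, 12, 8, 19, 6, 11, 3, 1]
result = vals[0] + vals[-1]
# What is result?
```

vals has length 8. vals[0] = 1.
vals has length 8. Negative index -1 maps to positive index 8 + (-1) = 7. vals[7] = 1.
Sum: 1 + 1 = 2.

2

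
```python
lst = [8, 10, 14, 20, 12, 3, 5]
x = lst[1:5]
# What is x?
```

lst has length 7. The slice lst[1:5] selects indices [1, 2, 3, 4] (1->10, 2->14, 3->20, 4->12), giving [10, 14, 20, 12].

[10, 14, 20, 12]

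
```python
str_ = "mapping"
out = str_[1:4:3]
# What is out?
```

str_ has length 7. The slice str_[1:4:3] selects indices [1] (1->'a'), giving 'a'.

'a'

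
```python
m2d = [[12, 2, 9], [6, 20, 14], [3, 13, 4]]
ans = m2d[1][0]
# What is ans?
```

m2d[1] = [6, 20, 14]. Taking column 0 of that row yields 6.

6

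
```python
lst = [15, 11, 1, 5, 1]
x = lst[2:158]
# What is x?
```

lst has length 5. The slice lst[2:158] selects indices [2, 3, 4] (2->1, 3->5, 4->1), giving [1, 5, 1].

[1, 5, 1]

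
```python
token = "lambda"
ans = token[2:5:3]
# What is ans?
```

token has length 6. The slice token[2:5:3] selects indices [2] (2->'m'), giving 'm'.

'm'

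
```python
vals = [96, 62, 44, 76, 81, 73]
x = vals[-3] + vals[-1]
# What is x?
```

vals has length 6. Negative index -3 maps to positive index 6 + (-3) = 3. vals[3] = 76.
vals has length 6. Negative index -1 maps to positive index 6 + (-1) = 5. vals[5] = 73.
Sum: 76 + 73 = 149.

149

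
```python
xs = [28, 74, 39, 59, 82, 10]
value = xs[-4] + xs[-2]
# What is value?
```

xs has length 6. Negative index -4 maps to positive index 6 + (-4) = 2. xs[2] = 39.
xs has length 6. Negative index -2 maps to positive index 6 + (-2) = 4. xs[4] = 82.
Sum: 39 + 82 = 121.

121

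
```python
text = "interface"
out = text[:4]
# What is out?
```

text has length 9. The slice text[:4] selects indices [0, 1, 2, 3] (0->'i', 1->'n', 2->'t', 3->'e'), giving 'inte'.

'inte'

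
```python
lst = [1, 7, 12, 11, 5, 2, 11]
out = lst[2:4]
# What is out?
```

lst has length 7. The slice lst[2:4] selects indices [2, 3] (2->12, 3->11), giving [12, 11].

[12, 11]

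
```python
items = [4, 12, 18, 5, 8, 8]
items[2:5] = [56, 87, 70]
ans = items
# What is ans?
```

items starts as [4, 12, 18, 5, 8, 8] (length 6). The slice items[2:5] covers indices [2, 3, 4] with values [18, 5, 8]. Replacing that slice with [56, 87, 70] (same length) produces [4, 12, 56, 87, 70, 8].

[4, 12, 56, 87, 70, 8]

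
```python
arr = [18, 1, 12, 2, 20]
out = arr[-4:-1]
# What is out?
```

arr has length 5. The slice arr[-4:-1] selects indices [1, 2, 3] (1->1, 2->12, 3->2), giving [1, 12, 2].

[1, 12, 2]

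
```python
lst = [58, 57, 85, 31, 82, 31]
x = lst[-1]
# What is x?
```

lst has length 6. Negative index -1 maps to positive index 6 + (-1) = 5. lst[5] = 31.

31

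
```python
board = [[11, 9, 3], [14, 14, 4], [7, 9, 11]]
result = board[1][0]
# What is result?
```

board[1] = [14, 14, 4]. Taking column 0 of that row yields 14.

14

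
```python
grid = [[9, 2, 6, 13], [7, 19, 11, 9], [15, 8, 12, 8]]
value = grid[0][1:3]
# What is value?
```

grid[0] = [9, 2, 6, 13]. grid[0] has length 4. The slice grid[0][1:3] selects indices [1, 2] (1->2, 2->6), giving [2, 6].

[2, 6]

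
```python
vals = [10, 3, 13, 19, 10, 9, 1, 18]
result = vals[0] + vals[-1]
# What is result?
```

vals has length 8. vals[0] = 10.
vals has length 8. Negative index -1 maps to positive index 8 + (-1) = 7. vals[7] = 18.
Sum: 10 + 18 = 28.

28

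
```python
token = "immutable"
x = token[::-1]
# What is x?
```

token has length 9. The slice token[::-1] selects indices [8, 7, 6, 5, 4, 3, 2, 1, 0] (8->'e', 7->'l', 6->'b', 5->'a', 4->'t', 3->'u', 2->'m', 1->'m', 0->'i'), giving 'elbatummi'.

'elbatummi'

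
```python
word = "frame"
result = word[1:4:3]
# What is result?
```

word has length 5. The slice word[1:4:3] selects indices [1] (1->'r'), giving 'r'.

'r'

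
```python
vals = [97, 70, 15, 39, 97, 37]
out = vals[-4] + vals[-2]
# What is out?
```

vals has length 6. Negative index -4 maps to positive index 6 + (-4) = 2. vals[2] = 15.
vals has length 6. Negative index -2 maps to positive index 6 + (-2) = 4. vals[4] = 97.
Sum: 15 + 97 = 112.

112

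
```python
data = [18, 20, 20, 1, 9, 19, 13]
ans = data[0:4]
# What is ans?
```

data has length 7. The slice data[0:4] selects indices [0, 1, 2, 3] (0->18, 1->20, 2->20, 3->1), giving [18, 20, 20, 1].

[18, 20, 20, 1]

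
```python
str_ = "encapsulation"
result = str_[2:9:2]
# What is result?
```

str_ has length 13. The slice str_[2:9:2] selects indices [2, 4, 6, 8] (2->'c', 4->'p', 6->'u', 8->'a'), giving 'cpua'.

'cpua'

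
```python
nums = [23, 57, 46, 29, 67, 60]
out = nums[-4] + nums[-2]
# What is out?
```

nums has length 6. Negative index -4 maps to positive index 6 + (-4) = 2. nums[2] = 46.
nums has length 6. Negative index -2 maps to positive index 6 + (-2) = 4. nums[4] = 67.
Sum: 46 + 67 = 113.

113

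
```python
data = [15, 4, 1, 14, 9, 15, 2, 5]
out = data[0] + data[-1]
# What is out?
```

data has length 8. data[0] = 15.
data has length 8. Negative index -1 maps to positive index 8 + (-1) = 7. data[7] = 5.
Sum: 15 + 5 = 20.

20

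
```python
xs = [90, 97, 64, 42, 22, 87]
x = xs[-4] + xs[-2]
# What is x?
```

xs has length 6. Negative index -4 maps to positive index 6 + (-4) = 2. xs[2] = 64.
xs has length 6. Negative index -2 maps to positive index 6 + (-2) = 4. xs[4] = 22.
Sum: 64 + 22 = 86.

86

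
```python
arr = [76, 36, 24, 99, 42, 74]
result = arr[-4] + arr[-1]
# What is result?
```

arr has length 6. Negative index -4 maps to positive index 6 + (-4) = 2. arr[2] = 24.
arr has length 6. Negative index -1 maps to positive index 6 + (-1) = 5. arr[5] = 74.
Sum: 24 + 74 = 98.

98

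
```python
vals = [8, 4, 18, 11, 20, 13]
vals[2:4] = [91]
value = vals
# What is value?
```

vals starts as [8, 4, 18, 11, 20, 13] (length 6). The slice vals[2:4] covers indices [2, 3] with values [18, 11]. Replacing that slice with [91] (different length) produces [8, 4, 91, 20, 13].

[8, 4, 91, 20, 13]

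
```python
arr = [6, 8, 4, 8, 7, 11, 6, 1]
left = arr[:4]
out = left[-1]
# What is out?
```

arr has length 8. The slice arr[:4] selects indices [0, 1, 2, 3] (0->6, 1->8, 2->4, 3->8), giving [6, 8, 4, 8]. So left = [6, 8, 4, 8]. Then left[-1] = 8.

8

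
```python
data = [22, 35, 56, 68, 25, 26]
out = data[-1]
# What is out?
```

data has length 6. Negative index -1 maps to positive index 6 + (-1) = 5. data[5] = 26.

26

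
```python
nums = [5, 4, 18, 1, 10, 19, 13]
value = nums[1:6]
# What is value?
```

nums has length 7. The slice nums[1:6] selects indices [1, 2, 3, 4, 5] (1->4, 2->18, 3->1, 4->10, 5->19), giving [4, 18, 1, 10, 19].

[4, 18, 1, 10, 19]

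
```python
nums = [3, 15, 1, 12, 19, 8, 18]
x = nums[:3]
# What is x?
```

nums has length 7. The slice nums[:3] selects indices [0, 1, 2] (0->3, 1->15, 2->1), giving [3, 15, 1].

[3, 15, 1]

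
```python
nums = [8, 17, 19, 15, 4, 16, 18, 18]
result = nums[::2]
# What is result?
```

nums has length 8. The slice nums[::2] selects indices [0, 2, 4, 6] (0->8, 2->19, 4->4, 6->18), giving [8, 19, 4, 18].

[8, 19, 4, 18]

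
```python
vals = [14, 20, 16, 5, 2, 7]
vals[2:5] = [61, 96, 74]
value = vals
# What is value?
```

vals starts as [14, 20, 16, 5, 2, 7] (length 6). The slice vals[2:5] covers indices [2, 3, 4] with values [16, 5, 2]. Replacing that slice with [61, 96, 74] (same length) produces [14, 20, 61, 96, 74, 7].

[14, 20, 61, 96, 74, 7]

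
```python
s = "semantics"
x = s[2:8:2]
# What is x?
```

s has length 9. The slice s[2:8:2] selects indices [2, 4, 6] (2->'m', 4->'n', 6->'i'), giving 'mni'.

'mni'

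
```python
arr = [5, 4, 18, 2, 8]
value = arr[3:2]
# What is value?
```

arr has length 5. The slice arr[3:2] resolves to an empty index range, so the result is [].

[]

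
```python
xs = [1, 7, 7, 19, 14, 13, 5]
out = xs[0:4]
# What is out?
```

xs has length 7. The slice xs[0:4] selects indices [0, 1, 2, 3] (0->1, 1->7, 2->7, 3->19), giving [1, 7, 7, 19].

[1, 7, 7, 19]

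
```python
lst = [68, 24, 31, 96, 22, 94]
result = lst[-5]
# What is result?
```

lst has length 6. Negative index -5 maps to positive index 6 + (-5) = 1. lst[1] = 24.

24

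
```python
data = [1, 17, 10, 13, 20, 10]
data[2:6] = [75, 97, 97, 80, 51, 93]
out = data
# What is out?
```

data starts as [1, 17, 10, 13, 20, 10] (length 6). The slice data[2:6] covers indices [2, 3, 4, 5] with values [10, 13, 20, 10]. Replacing that slice with [75, 97, 97, 80, 51, 93] (different length) produces [1, 17, 75, 97, 97, 80, 51, 93].

[1, 17, 75, 97, 97, 80, 51, 93]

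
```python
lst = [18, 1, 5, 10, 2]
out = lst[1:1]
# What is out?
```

lst has length 5. The slice lst[1:1] resolves to an empty index range, so the result is [].

[]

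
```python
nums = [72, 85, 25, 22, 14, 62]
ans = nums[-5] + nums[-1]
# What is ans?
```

nums has length 6. Negative index -5 maps to positive index 6 + (-5) = 1. nums[1] = 85.
nums has length 6. Negative index -1 maps to positive index 6 + (-1) = 5. nums[5] = 62.
Sum: 85 + 62 = 147.

147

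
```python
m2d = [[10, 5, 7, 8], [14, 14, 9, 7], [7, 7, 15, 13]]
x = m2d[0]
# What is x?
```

m2d has 3 rows. Row 0 is [10, 5, 7, 8].

[10, 5, 7, 8]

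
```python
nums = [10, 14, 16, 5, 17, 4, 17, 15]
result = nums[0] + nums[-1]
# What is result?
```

nums has length 8. nums[0] = 10.
nums has length 8. Negative index -1 maps to positive index 8 + (-1) = 7. nums[7] = 15.
Sum: 10 + 15 = 25.

25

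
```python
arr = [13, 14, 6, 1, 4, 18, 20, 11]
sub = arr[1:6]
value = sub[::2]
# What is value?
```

arr has length 8. The slice arr[1:6] selects indices [1, 2, 3, 4, 5] (1->14, 2->6, 3->1, 4->4, 5->18), giving [14, 6, 1, 4, 18]. So sub = [14, 6, 1, 4, 18]. sub has length 5. The slice sub[::2] selects indices [0, 2, 4] (0->14, 2->1, 4->18), giving [14, 1, 18].

[14, 1, 18]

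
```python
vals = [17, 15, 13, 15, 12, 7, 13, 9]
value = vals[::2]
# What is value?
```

vals has length 8. The slice vals[::2] selects indices [0, 2, 4, 6] (0->17, 2->13, 4->12, 6->13), giving [17, 13, 12, 13].

[17, 13, 12, 13]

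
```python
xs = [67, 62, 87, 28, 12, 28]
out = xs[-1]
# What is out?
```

xs has length 6. Negative index -1 maps to positive index 6 + (-1) = 5. xs[5] = 28.

28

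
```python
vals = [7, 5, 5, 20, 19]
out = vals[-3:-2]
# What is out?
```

vals has length 5. The slice vals[-3:-2] selects indices [2] (2->5), giving [5].

[5]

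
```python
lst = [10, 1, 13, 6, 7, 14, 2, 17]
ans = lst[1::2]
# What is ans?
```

lst has length 8. The slice lst[1::2] selects indices [1, 3, 5, 7] (1->1, 3->6, 5->14, 7->17), giving [1, 6, 14, 17].

[1, 6, 14, 17]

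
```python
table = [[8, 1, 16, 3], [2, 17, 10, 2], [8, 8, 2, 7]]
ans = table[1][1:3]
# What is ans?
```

table[1] = [2, 17, 10, 2]. table[1] has length 4. The slice table[1][1:3] selects indices [1, 2] (1->17, 2->10), giving [17, 10].

[17, 10]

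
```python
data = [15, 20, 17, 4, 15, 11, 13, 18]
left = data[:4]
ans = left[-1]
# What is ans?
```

data has length 8. The slice data[:4] selects indices [0, 1, 2, 3] (0->15, 1->20, 2->17, 3->4), giving [15, 20, 17, 4]. So left = [15, 20, 17, 4]. Then left[-1] = 4.

4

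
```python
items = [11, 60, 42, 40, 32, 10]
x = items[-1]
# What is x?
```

items has length 6. Negative index -1 maps to positive index 6 + (-1) = 5. items[5] = 10.

10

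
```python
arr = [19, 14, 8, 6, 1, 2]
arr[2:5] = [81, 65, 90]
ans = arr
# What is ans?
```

arr starts as [19, 14, 8, 6, 1, 2] (length 6). The slice arr[2:5] covers indices [2, 3, 4] with values [8, 6, 1]. Replacing that slice with [81, 65, 90] (same length) produces [19, 14, 81, 65, 90, 2].

[19, 14, 81, 65, 90, 2]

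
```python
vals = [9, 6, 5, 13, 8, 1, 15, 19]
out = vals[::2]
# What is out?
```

vals has length 8. The slice vals[::2] selects indices [0, 2, 4, 6] (0->9, 2->5, 4->8, 6->15), giving [9, 5, 8, 15].

[9, 5, 8, 15]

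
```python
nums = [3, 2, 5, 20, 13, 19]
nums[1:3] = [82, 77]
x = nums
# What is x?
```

nums starts as [3, 2, 5, 20, 13, 19] (length 6). The slice nums[1:3] covers indices [1, 2] with values [2, 5]. Replacing that slice with [82, 77] (same length) produces [3, 82, 77, 20, 13, 19].

[3, 82, 77, 20, 13, 19]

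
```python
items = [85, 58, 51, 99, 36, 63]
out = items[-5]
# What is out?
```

items has length 6. Negative index -5 maps to positive index 6 + (-5) = 1. items[1] = 58.

58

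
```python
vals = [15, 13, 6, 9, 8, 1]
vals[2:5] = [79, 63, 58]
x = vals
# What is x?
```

vals starts as [15, 13, 6, 9, 8, 1] (length 6). The slice vals[2:5] covers indices [2, 3, 4] with values [6, 9, 8]. Replacing that slice with [79, 63, 58] (same length) produces [15, 13, 79, 63, 58, 1].

[15, 13, 79, 63, 58, 1]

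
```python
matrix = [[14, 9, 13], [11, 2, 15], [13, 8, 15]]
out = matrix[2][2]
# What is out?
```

matrix[2] = [13, 8, 15]. Taking column 2 of that row yields 15.

15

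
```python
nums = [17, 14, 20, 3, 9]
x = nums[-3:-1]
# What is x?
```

nums has length 5. The slice nums[-3:-1] selects indices [2, 3] (2->20, 3->3), giving [20, 3].

[20, 3]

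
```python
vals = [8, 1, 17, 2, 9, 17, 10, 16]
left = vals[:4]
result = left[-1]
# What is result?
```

vals has length 8. The slice vals[:4] selects indices [0, 1, 2, 3] (0->8, 1->1, 2->17, 3->2), giving [8, 1, 17, 2]. So left = [8, 1, 17, 2]. Then left[-1] = 2.

2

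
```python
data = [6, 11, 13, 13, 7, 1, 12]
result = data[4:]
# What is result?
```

data has length 7. The slice data[4:] selects indices [4, 5, 6] (4->7, 5->1, 6->12), giving [7, 1, 12].

[7, 1, 12]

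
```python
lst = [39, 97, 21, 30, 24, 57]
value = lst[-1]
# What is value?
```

lst has length 6. Negative index -1 maps to positive index 6 + (-1) = 5. lst[5] = 57.

57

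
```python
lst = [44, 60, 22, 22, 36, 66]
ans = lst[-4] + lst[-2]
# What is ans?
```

lst has length 6. Negative index -4 maps to positive index 6 + (-4) = 2. lst[2] = 22.
lst has length 6. Negative index -2 maps to positive index 6 + (-2) = 4. lst[4] = 36.
Sum: 22 + 36 = 58.

58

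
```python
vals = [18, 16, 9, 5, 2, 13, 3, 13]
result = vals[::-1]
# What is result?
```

vals has length 8. The slice vals[::-1] selects indices [7, 6, 5, 4, 3, 2, 1, 0] (7->13, 6->3, 5->13, 4->2, 3->5, 2->9, 1->16, 0->18), giving [13, 3, 13, 2, 5, 9, 16, 18].

[13, 3, 13, 2, 5, 9, 16, 18]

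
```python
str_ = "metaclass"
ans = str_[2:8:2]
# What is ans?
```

str_ has length 9. The slice str_[2:8:2] selects indices [2, 4, 6] (2->'t', 4->'c', 6->'a'), giving 'tca'.

'tca'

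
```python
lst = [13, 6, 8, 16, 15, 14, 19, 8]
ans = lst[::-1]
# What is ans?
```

lst has length 8. The slice lst[::-1] selects indices [7, 6, 5, 4, 3, 2, 1, 0] (7->8, 6->19, 5->14, 4->15, 3->16, 2->8, 1->6, 0->13), giving [8, 19, 14, 15, 16, 8, 6, 13].

[8, 19, 14, 15, 16, 8, 6, 13]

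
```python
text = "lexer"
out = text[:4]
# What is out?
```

text has length 5. The slice text[:4] selects indices [0, 1, 2, 3] (0->'l', 1->'e', 2->'x', 3->'e'), giving 'lexe'.

'lexe'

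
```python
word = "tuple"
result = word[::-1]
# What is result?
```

word has length 5. The slice word[::-1] selects indices [4, 3, 2, 1, 0] (4->'e', 3->'l', 2->'p', 1->'u', 0->'t'), giving 'elput'.

'elput'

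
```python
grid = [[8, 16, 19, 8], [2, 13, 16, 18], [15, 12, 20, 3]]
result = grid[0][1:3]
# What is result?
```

grid[0] = [8, 16, 19, 8]. grid[0] has length 4. The slice grid[0][1:3] selects indices [1, 2] (1->16, 2->19), giving [16, 19].

[16, 19]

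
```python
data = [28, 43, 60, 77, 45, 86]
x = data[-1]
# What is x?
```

data has length 6. Negative index -1 maps to positive index 6 + (-1) = 5. data[5] = 86.

86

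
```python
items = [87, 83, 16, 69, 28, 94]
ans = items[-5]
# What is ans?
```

items has length 6. Negative index -5 maps to positive index 6 + (-5) = 1. items[1] = 83.

83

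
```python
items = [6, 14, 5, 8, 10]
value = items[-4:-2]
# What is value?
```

items has length 5. The slice items[-4:-2] selects indices [1, 2] (1->14, 2->5), giving [14, 5].

[14, 5]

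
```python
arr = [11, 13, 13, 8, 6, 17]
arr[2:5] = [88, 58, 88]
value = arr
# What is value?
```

arr starts as [11, 13, 13, 8, 6, 17] (length 6). The slice arr[2:5] covers indices [2, 3, 4] with values [13, 8, 6]. Replacing that slice with [88, 58, 88] (same length) produces [11, 13, 88, 58, 88, 17].

[11, 13, 88, 58, 88, 17]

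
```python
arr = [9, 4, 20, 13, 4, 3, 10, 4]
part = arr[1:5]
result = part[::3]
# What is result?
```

arr has length 8. The slice arr[1:5] selects indices [1, 2, 3, 4] (1->4, 2->20, 3->13, 4->4), giving [4, 20, 13, 4]. So part = [4, 20, 13, 4]. part has length 4. The slice part[::3] selects indices [0, 3] (0->4, 3->4), giving [4, 4].

[4, 4]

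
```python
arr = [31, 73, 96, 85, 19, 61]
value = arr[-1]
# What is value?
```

arr has length 6. Negative index -1 maps to positive index 6 + (-1) = 5. arr[5] = 61.

61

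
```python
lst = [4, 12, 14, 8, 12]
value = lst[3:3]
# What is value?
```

lst has length 5. The slice lst[3:3] resolves to an empty index range, so the result is [].

[]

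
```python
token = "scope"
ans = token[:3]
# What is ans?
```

token has length 5. The slice token[:3] selects indices [0, 1, 2] (0->'s', 1->'c', 2->'o'), giving 'sco'.

'sco'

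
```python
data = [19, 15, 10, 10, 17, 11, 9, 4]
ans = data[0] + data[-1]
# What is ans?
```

data has length 8. data[0] = 19.
data has length 8. Negative index -1 maps to positive index 8 + (-1) = 7. data[7] = 4.
Sum: 19 + 4 = 23.

23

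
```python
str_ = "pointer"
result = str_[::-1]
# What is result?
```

str_ has length 7. The slice str_[::-1] selects indices [6, 5, 4, 3, 2, 1, 0] (6->'r', 5->'e', 4->'t', 3->'n', 2->'i', 1->'o', 0->'p'), giving 'retniop'.

'retniop'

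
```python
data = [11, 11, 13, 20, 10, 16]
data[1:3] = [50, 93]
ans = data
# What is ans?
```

data starts as [11, 11, 13, 20, 10, 16] (length 6). The slice data[1:3] covers indices [1, 2] with values [11, 13]. Replacing that slice with [50, 93] (same length) produces [11, 50, 93, 20, 10, 16].

[11, 50, 93, 20, 10, 16]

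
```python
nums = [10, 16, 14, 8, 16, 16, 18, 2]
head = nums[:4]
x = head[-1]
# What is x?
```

nums has length 8. The slice nums[:4] selects indices [0, 1, 2, 3] (0->10, 1->16, 2->14, 3->8), giving [10, 16, 14, 8]. So head = [10, 16, 14, 8]. Then head[-1] = 8.

8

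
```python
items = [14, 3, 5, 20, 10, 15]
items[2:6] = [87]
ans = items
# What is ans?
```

items starts as [14, 3, 5, 20, 10, 15] (length 6). The slice items[2:6] covers indices [2, 3, 4, 5] with values [5, 20, 10, 15]. Replacing that slice with [87] (different length) produces [14, 3, 87].

[14, 3, 87]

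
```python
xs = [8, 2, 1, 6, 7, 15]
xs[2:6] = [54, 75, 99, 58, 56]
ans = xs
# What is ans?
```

xs starts as [8, 2, 1, 6, 7, 15] (length 6). The slice xs[2:6] covers indices [2, 3, 4, 5] with values [1, 6, 7, 15]. Replacing that slice with [54, 75, 99, 58, 56] (different length) produces [8, 2, 54, 75, 99, 58, 56].

[8, 2, 54, 75, 99, 58, 56]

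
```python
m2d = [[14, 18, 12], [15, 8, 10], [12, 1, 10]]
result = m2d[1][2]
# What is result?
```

m2d[1] = [15, 8, 10]. Taking column 2 of that row yields 10.

10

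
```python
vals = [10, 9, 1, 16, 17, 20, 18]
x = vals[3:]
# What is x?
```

vals has length 7. The slice vals[3:] selects indices [3, 4, 5, 6] (3->16, 4->17, 5->20, 6->18), giving [16, 17, 20, 18].

[16, 17, 20, 18]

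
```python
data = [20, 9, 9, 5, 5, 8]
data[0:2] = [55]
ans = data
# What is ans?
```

data starts as [20, 9, 9, 5, 5, 8] (length 6). The slice data[0:2] covers indices [0, 1] with values [20, 9]. Replacing that slice with [55] (different length) produces [55, 9, 5, 5, 8].

[55, 9, 5, 5, 8]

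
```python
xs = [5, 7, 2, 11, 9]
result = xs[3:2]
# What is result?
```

xs has length 5. The slice xs[3:2] resolves to an empty index range, so the result is [].

[]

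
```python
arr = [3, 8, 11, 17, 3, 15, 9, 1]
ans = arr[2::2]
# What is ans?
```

arr has length 8. The slice arr[2::2] selects indices [2, 4, 6] (2->11, 4->3, 6->9), giving [11, 3, 9].

[11, 3, 9]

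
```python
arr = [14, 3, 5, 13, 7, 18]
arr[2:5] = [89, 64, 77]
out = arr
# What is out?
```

arr starts as [14, 3, 5, 13, 7, 18] (length 6). The slice arr[2:5] covers indices [2, 3, 4] with values [5, 13, 7]. Replacing that slice with [89, 64, 77] (same length) produces [14, 3, 89, 64, 77, 18].

[14, 3, 89, 64, 77, 18]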